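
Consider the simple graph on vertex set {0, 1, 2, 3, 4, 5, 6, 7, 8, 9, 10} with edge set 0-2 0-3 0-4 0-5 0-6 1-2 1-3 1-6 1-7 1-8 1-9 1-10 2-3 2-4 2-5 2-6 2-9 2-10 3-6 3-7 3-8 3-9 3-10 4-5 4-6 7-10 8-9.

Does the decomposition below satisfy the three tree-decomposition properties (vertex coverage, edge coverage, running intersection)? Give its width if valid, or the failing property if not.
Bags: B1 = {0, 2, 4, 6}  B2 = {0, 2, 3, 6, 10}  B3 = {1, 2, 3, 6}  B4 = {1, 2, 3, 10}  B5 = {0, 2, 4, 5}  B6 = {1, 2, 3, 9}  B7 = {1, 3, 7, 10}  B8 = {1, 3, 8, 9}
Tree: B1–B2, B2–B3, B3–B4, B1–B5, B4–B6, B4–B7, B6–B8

A tree decomposition must satisfy three properties: every vertex lies in some bag; for every edge, both endpoints lie together in some bag; and for every vertex, the bags containing it form a connected subtree. Here bags containing vertex 10 are not connected in the tree, so the decomposition is invalid.

No — bags containing vertex 10 are not connected in the tree.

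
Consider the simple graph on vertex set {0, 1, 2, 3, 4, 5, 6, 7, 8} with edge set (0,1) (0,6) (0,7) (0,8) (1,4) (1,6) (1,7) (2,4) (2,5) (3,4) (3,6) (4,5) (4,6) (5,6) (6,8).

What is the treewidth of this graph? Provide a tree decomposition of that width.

Treewidth 2.
Bags: B1 = {0, 1, 6}  B2 = {1, 4, 6}  B3 = {0, 1, 7}  B4 = {0, 6, 8}  B5 = {3, 4, 6}  B6 = {4, 5, 6}  B7 = {2, 4, 5}
Tree: B1–B2, B1–B3, B1–B4, B2–B5, B5–B6, B6–B7

Each bag holds 3 vertices, so the decomposition has width 2, which upper-bounds the treewidth. On the other hand G contains the 3-clique {2, 4, 5}. A clique must lie in a single bag of any decomposition, so no decomposition can have width below 2. Therefore the treewidth is 2.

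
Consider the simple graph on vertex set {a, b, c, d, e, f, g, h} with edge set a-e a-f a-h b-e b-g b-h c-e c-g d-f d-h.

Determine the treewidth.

2

A width-2 tree decomposition is:
Bags: B1 = {a, d, f}  B2 = {a, d, h}  B3 = {a, e, h}  B4 = {b, e, h}  B5 = {b, c, e}  B6 = {b, c, g}
Tree: B1–B2, B2–B3, B3–B4, B4–B5, B5–B6
Every bag has size at most 3, so the width is 3 − 1 = 2 and tw(G) ≤ 2. The edges f–d–h–a–f form a cycle, so G is not a tree and its treewidth is at least 2. Hence tw(G) = 2 exactly.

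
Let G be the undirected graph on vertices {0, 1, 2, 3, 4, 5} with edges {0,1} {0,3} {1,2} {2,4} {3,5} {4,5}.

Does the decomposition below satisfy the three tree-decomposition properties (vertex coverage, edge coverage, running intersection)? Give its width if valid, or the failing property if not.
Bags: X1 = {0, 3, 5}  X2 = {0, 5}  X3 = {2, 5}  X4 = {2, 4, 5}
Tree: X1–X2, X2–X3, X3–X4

A tree decomposition must satisfy three properties: every vertex lies in some bag; for every edge, both endpoints lie together in some bag; and for every vertex, the bags containing it form a connected subtree. Here vertex 1 appears in no bag, so the decomposition is invalid.

No — vertex 1 appears in no bag.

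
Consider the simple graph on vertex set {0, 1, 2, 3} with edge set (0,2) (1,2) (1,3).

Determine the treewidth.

1

A width-1 tree decomposition is:
Bags: B1 = {1, 3}  B2 = {1, 2}  B3 = {0, 2}
Tree: B1–B2, B2–B3
Every bag has size at most 2, so the width is 2 − 1 = 1 and tw(G) ≤ 1. G has an edge, so its treewidth is at least 1. Combining the bounds, tw(G) = 1.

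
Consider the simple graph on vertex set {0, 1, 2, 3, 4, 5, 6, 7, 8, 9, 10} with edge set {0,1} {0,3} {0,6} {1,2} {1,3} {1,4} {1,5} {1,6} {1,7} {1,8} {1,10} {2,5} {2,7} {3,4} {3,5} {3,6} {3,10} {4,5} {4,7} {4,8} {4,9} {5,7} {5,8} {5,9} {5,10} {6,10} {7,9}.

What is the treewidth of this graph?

3

A width-3 tree decomposition is:
Bags: B1 = {1, 4, 5, 7}  B2 = {1, 4, 5, 8}  B3 = {1, 3, 4, 5}  B4 = {1, 3, 5, 10}  B5 = {1, 3, 6, 10}  B6 = {0, 1, 3, 6}  B7 = {4, 5, 7, 9}  B8 = {1, 2, 5, 7}
Tree: B1–B2, B2–B3, B3–B4, B4–B5, B5–B6, B1–B7, B1–B8
The largest bag has 4 vertices, giving width 3; this decomposition certifies tw(G) ≤ 3. For the lower bound, the 4 vertices {0, 1, 3, 6} are pairwise adjacent, and any tree decomposition puts a clique entirely inside one bag — forcing width ≥ 3. Therefore the treewidth is 3.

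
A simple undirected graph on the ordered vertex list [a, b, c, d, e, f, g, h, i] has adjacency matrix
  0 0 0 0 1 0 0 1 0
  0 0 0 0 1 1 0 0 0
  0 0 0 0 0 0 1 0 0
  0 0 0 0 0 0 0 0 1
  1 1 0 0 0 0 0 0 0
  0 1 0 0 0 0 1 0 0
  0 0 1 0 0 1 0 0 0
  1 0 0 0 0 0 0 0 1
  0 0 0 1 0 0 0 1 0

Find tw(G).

A width-1 tree decomposition is:
Bags: B1 = {c, g}  B2 = {f, g}  B3 = {b, f}  B4 = {b, e}  B5 = {a, e}  B6 = {a, h}  B7 = {h, i}  B8 = {d, i}
Tree: B1–B2, B2–B3, B3–B4, B4–B5, B5–B6, B6–B7, B7–B8
Every bag has size at most 2, so the width is 2 − 1 = 1 and tw(G) ≤ 1. Any graph with an edge has treewidth ≥ 1, and G has the edge c–g. Therefore the treewidth is 1.

1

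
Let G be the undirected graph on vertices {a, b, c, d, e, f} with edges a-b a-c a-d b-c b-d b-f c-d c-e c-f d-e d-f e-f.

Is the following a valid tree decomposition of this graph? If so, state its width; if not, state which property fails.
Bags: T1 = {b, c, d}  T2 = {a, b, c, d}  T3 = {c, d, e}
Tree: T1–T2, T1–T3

No — vertex f appears in no bag.

A tree decomposition must satisfy three properties: every vertex lies in some bag; for every edge, both endpoints lie together in some bag; and for every vertex, the bags containing it form a connected subtree. Here vertex f appears in no bag, so the decomposition is invalid.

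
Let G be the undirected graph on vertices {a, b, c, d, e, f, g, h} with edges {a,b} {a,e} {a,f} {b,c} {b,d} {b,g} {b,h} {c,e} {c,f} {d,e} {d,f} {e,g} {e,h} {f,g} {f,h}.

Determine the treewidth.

3

A width-3 tree decomposition is:
Bags: B1 = {b, d, e, f}  B2 = {b, e, f, g}  B3 = {a, b, e, f}  B4 = {b, c, e, f}  B5 = {b, e, f, h}
Tree: B1–B2, B2–B3, B3–B4, B4–B5
Every bag has size at most 4, so the width is 4 − 1 = 3 and tw(G) ≤ 3. For the lower bound: the 4 vertex sets {b,d}, {e,g}, {f}, {a} are disjoint, each induces a connected subgraph, and every pair is joined by at least one edge of G. Contracting each set to a single vertex therefore yields K_{4} as a minor, and since treewidth is minor-monotone, tw(G) ≥ tw(K_{4}) = 3. Therefore the treewidth is 3.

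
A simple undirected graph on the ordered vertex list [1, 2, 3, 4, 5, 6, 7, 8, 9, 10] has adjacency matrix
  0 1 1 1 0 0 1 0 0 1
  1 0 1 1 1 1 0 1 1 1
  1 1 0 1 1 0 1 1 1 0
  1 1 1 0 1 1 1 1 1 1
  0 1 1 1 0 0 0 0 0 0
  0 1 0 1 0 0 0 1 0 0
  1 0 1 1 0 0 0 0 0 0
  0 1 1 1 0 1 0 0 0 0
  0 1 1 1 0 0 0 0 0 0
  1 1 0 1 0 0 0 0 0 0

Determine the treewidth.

A width-3 tree decomposition is:
Bags: B1 = {2, 3, 4, 8}  B2 = {2, 3, 4, 5}  B3 = {2, 4, 6, 8}  B4 = {1, 2, 3, 4}  B5 = {2, 3, 4, 9}  B6 = {1, 2, 4, 10}  B7 = {1, 3, 4, 7}
Tree: B1–B2, B1–B3, B2–B4, B4–B5, B4–B6, B4–B7
Every bag has size at most 4, so the width is 4 − 1 = 3 and tw(G) ≤ 3. Conversely, {1, 2, 4, 10} is a clique of size 4, and the vertices of any clique must share a bag in every tree decomposition; so some bag has ≥ 4 vertices and tw(G) ≥ 3. The upper and lower bounds meet at 3, so that is the treewidth.

3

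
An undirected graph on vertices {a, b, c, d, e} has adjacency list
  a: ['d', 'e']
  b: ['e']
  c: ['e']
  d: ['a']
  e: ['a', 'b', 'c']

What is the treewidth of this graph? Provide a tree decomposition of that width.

Every bag has size at most 2, so the width is 2 − 1 = 1 and tw(G) ≤ 1. Since G has at least one edge (e.g. a–e), it is not an edgeless graph, so tw(G) ≥ 1. Hence tw(G) = 1 exactly.

Treewidth 1.
One such decomposition:
Bags: B1 = {a, e}  B2 = {b, e}  B3 = {c, e}  B4 = {a, d}
Tree: B1–B2, B2–B3, B1–B4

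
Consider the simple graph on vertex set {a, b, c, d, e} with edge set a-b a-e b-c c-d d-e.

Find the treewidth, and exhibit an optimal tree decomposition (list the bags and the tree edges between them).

The largest bag has 3 vertices, giving width 2; this decomposition certifies tw(G) ≤ 2. The edges d–c–b–a–e–d form a cycle, so G is not a tree and its treewidth is at least 2. The upper and lower bounds meet at 2, so that is the treewidth.

Treewidth 2.
One optimal decomposition is:
Bags: B1 = {b, c, d}  B2 = {a, b, d}  B3 = {a, d, e}
Tree: B1–B2, B2–B3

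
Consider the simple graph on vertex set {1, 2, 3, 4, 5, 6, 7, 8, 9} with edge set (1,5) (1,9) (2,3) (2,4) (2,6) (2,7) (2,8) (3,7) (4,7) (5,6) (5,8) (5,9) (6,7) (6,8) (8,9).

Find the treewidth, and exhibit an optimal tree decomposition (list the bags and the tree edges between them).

Treewidth 2.
One optimal decomposition is:
Bags: B1 = {5, 6, 8}  B2 = {2, 6, 8}  B3 = {5, 8, 9}  B4 = {1, 5, 9}  B5 = {2, 6, 7}  B6 = {2, 4, 7}  B7 = {2, 3, 7}
Tree: B1–B2, B1–B3, B3–B4, B2–B5, B5–B6, B5–B7

The largest bag has 3 vertices, giving width 2; this decomposition certifies tw(G) ≤ 2. On the other hand G contains the 3-clique {1, 5, 9}. A clique must lie in a single bag of any decomposition, so no decomposition can have width below 2. Therefore the treewidth is 2.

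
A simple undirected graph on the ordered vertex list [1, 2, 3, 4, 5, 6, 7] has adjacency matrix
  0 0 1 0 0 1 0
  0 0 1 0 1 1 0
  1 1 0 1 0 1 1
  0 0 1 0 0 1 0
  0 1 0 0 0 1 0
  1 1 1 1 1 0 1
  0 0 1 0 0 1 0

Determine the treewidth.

2

A width-2 tree decomposition is:
Bags: B1 = {2, 5, 6}  B2 = {2, 3, 6}  B3 = {3, 4, 6}  B4 = {3, 6, 7}  B5 = {1, 3, 6}
Tree: B1–B2, B2–B3, B2–B4, B4–B5
The largest bag has 3 vertices, giving width 2; this decomposition certifies tw(G) ≤ 2. Conversely, {1, 3, 6} is a clique of size 3, and the vertices of any clique must share a bag in every tree decomposition; so some bag has ≥ 3 vertices and tw(G) ≥ 2. The upper and lower bounds meet at 2, so that is the treewidth.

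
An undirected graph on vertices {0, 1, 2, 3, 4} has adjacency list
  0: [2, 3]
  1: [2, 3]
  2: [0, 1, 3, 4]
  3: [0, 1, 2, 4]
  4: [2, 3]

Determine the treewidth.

2

A width-2 tree decomposition is:
Bags: B1 = {0, 2, 3}  B2 = {1, 2, 3}  B3 = {2, 3, 4}
Tree: B1–B2, B1–B3
Every bag has size at most 3, so the width is 3 − 1 = 2 and tw(G) ≤ 2. On the other hand G contains the 3-clique {0, 2, 3}. A clique must lie in a single bag of any decomposition, so no decomposition can have width below 2. The upper and lower bounds meet at 2, so that is the treewidth.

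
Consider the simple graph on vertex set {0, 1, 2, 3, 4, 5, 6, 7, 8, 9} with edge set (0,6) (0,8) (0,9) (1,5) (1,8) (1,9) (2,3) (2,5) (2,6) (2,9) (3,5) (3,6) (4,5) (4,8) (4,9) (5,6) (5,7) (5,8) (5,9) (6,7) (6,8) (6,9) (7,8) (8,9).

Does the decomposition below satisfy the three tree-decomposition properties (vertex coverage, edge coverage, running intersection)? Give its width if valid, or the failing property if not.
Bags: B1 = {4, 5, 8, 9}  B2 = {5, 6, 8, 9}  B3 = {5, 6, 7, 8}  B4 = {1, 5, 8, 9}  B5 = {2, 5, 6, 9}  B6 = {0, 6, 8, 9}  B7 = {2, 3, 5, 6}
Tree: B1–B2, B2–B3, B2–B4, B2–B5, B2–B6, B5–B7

Vertex coverage: the bags together contain {0, 1, 2, 3, 4, 5, 6, 7, 8, 9}, the full vertex set. Edge coverage: each edge of G has both endpoints in at least one bag. Running intersection: for every vertex, the bags containing it form a connected subtree. All three properties hold, so this is a valid tree decomposition of width max|bag| − 1 = 3, and hence tw(G) ≤ 3.

Yes; width 3.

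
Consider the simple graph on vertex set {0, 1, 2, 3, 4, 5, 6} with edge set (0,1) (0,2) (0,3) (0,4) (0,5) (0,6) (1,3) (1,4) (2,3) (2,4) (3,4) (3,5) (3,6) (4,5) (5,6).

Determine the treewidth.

3

A width-3 tree decomposition is:
Bags: B1 = {0, 3, 5, 6}  B2 = {0, 3, 4, 5}  B3 = {0, 1, 3, 4}  B4 = {0, 2, 3, 4}
Tree: B1–B2, B2–B3, B3–B4
Each bag holds 4 vertices, so the decomposition has width 3, which upper-bounds the treewidth. On the other hand G contains the 4-clique {0, 1, 3, 4}. A clique must lie in a single bag of any decomposition, so no decomposition can have width below 3. Combining the bounds, tw(G) = 3.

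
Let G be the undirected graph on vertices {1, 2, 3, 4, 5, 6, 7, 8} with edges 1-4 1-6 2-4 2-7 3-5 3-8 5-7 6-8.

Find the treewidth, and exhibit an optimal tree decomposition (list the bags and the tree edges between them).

Each bag holds 3 vertices, so the decomposition has width 2, which upper-bounds the treewidth. The edges 1–4–2–7–5–3–8–6–1 form a cycle, so G is not a tree and its treewidth is at least 2. Hence tw(G) = 2 exactly.

Treewidth 2.
One such decomposition:
Bags: B1 = {1, 2, 4}  B2 = {1, 2, 7}  B3 = {1, 5, 7}  B4 = {1, 3, 5}  B5 = {1, 3, 8}  B6 = {1, 6, 8}
Tree: B1–B2, B2–B3, B3–B4, B4–B5, B5–B6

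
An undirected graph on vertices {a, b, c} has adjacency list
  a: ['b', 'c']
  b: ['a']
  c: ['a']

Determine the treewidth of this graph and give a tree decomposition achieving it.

Treewidth 1.
One optimal decomposition is:
Bags: B1 = {a, c}  B2 = {a, b}
Tree: B1–B2

Each bag holds 2 vertices, so the decomposition has width 1, which upper-bounds the treewidth. Any graph with an edge has treewidth ≥ 1, and G has the edge a–c. The upper and lower bounds meet at 1, so that is the treewidth.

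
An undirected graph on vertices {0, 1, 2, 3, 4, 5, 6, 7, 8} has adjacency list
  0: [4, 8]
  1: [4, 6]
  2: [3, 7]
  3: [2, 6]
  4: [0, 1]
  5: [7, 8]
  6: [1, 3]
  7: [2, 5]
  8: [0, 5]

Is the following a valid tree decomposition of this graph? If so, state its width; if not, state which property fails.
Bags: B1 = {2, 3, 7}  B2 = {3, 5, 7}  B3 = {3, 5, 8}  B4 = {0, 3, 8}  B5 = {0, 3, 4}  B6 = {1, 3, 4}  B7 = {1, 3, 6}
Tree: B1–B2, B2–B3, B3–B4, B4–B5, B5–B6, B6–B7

Checking the three conditions: (i) the bags cover all of {0, 1, 2, 3, 4, 5, 6, 7, 8}; (ii) for each edge, some bag contains both endpoints; (iii) the bags containing any fixed vertex form a subtree. All hold, so the decomposition is valid with width 3 − 1 = 2.

Yes; width 2.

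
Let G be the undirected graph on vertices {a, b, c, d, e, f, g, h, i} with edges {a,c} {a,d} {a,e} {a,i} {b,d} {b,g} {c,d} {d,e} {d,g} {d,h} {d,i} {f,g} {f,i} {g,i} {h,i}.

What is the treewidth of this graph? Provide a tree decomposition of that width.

Treewidth 2.
One optimal decomposition is:
Bags: B1 = {d, h, i}  B2 = {d, g, i}  B3 = {b, d, g}  B4 = {a, d, i}  B5 = {a, d, e}  B6 = {a, c, d}  B7 = {f, g, i}
Tree: B1–B2, B2–B3, B1–B4, B4–B5, B5–B6, B2–B7

The largest bag has 3 vertices, giving width 2; this decomposition certifies tw(G) ≤ 2. On the other hand G contains the 3-clique {a, d, e}. A clique must lie in a single bag of any decomposition, so no decomposition can have width below 2. Hence tw(G) = 2 exactly.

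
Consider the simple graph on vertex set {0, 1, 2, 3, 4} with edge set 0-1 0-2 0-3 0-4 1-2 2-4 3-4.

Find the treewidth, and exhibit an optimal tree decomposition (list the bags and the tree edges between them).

Treewidth 2.
One such decomposition:
Bags: B1 = {0, 2, 4}  B2 = {0, 1, 2}  B3 = {0, 3, 4}
Tree: B1–B2, B1–B3

The largest bag has 3 vertices, giving width 2; this decomposition certifies tw(G) ≤ 2. On the other hand G contains the 3-clique {0, 1, 2}. A clique must lie in a single bag of any decomposition, so no decomposition can have width below 2. Combining the bounds, tw(G) = 2.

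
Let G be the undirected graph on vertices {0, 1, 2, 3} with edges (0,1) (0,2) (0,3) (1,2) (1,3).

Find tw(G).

A width-2 tree decomposition is:
Bags: B1 = {0, 1, 2}  B2 = {0, 1, 3}
Tree: B1–B2
Every bag has size at most 3, so the width is 3 − 1 = 2 and tw(G) ≤ 2. Conversely, {0, 1, 2} is a clique of size 3, and the vertices of any clique must share a bag in every tree decomposition; so some bag has ≥ 3 vertices and tw(G) ≥ 2. Therefore the treewidth is 2.

2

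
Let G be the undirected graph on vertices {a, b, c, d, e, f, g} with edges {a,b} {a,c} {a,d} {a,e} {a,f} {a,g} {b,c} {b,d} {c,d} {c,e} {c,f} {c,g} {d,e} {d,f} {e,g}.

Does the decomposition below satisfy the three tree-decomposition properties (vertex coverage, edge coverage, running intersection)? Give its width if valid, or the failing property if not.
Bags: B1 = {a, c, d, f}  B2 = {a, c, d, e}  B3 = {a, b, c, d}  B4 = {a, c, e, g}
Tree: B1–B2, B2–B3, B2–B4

Checking the three conditions: (i) the bags cover all of {a, b, c, d, e, f, g}; (ii) for each edge, some bag contains both endpoints; (iii) the bags containing any fixed vertex form a subtree. All hold, so the decomposition is valid with width 4 − 1 = 3.

Yes; width 3.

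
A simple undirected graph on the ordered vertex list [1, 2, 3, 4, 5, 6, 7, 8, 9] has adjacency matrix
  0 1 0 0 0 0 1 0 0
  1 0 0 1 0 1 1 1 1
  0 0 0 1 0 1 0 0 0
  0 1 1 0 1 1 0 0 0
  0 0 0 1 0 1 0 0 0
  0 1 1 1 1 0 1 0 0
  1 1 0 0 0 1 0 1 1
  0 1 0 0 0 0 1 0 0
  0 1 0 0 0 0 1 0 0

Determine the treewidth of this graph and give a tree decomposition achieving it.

Every bag has size at most 3, so the width is 3 − 1 = 2 and tw(G) ≤ 2. Conversely, {2, 4, 6} is a clique of size 3, and the vertices of any clique must share a bag in every tree decomposition; so some bag has ≥ 3 vertices and tw(G) ≥ 2. Therefore the treewidth is 2.

Treewidth 2.
One such decomposition:
Bags: B1 = {2, 7, 9}  B2 = {2, 6, 7}  B3 = {2, 4, 6}  B4 = {1, 2, 7}  B5 = {4, 5, 6}  B6 = {2, 7, 8}  B7 = {3, 4, 6}
Tree: B1–B2, B2–B3, B1–B4, B3–B5, B2–B6, B5–B7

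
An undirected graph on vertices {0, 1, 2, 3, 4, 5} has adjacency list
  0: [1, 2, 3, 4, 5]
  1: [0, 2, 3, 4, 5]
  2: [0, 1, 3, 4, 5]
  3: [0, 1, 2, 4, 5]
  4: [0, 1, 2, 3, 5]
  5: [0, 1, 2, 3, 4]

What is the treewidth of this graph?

A width-5 tree decomposition is:
Bags: B1 = {0, 1, 2, 3, 4, 5}
Tree: (single bag)
With just one bag of size 6, the width is 6 − 1 = 5, so tw(G) ≤ 5. On the other hand G contains the 6-clique {0, 1, 2, 3, 4, 5}. A clique must lie in a single bag of any decomposition, so no decomposition can have width below 5. Therefore the treewidth is 5.

5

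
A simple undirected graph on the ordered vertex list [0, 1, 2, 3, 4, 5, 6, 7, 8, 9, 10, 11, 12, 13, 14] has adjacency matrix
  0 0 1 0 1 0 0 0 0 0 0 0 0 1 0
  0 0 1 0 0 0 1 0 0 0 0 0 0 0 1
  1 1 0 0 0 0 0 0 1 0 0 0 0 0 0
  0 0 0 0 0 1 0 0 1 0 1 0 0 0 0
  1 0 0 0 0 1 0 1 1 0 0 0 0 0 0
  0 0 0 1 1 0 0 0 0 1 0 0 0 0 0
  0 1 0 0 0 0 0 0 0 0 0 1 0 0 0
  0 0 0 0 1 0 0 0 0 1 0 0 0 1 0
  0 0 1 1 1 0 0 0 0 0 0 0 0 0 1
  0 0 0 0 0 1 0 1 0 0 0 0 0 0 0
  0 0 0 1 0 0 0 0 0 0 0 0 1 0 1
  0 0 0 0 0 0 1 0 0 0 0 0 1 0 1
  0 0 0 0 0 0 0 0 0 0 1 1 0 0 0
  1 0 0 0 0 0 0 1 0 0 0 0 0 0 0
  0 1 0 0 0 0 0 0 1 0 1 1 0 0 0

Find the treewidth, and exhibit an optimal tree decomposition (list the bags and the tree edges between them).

Treewidth 3.
One optimal decomposition is:
Bags: B1 = {6, 10, 11, 12}  B2 = {6, 10, 11, 14}  B3 = {1, 6, 10, 14}  B4 = {1, 3, 10, 14}  B5 = {1, 3, 8, 14}  B6 = {1, 2, 3, 8}  B7 = {2, 3, 5, 8}  B8 = {2, 4, 5, 8}  B9 = {0, 2, 4, 5}  B10 = {0, 4, 5, 9}  B11 = {0, 4, 7, 9}  B12 = {0, 7, 9, 13}
Tree: B1–B2, B2–B3, B3–B4, B4–B5, B5–B6, B6–B7, B7–B8, B8–B9, B9–B10, B10–B11, B11–B12

Every bag has size at most 4, so the width is 4 − 1 = 3 and tw(G) ≤ 3. For the lower bound: the 4 vertex sets {6,11,12}, {10}, {14}, {1,2,3,8} are disjoint, each induces a connected subgraph, and every pair is joined by at least one edge of G. Contracting each set to a single vertex therefore yields K_{4} as a minor, and since treewidth is minor-monotone, tw(G) ≥ tw(K_{4}) = 3. Hence tw(G) = 3 exactly.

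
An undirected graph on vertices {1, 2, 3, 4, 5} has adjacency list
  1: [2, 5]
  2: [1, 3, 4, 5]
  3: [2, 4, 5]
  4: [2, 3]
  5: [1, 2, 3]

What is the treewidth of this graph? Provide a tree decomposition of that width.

The largest bag has 3 vertices, giving width 2; this decomposition certifies tw(G) ≤ 2. For the lower bound, the 3 vertices {1, 2, 5} are pairwise adjacent, and any tree decomposition puts a clique entirely inside one bag — forcing width ≥ 2. The upper and lower bounds meet at 2, so that is the treewidth.

Treewidth 2.
One optimal decomposition is:
Bags: B1 = {2, 3, 4}  B2 = {2, 3, 5}  B3 = {1, 2, 5}
Tree: B1–B2, B2–B3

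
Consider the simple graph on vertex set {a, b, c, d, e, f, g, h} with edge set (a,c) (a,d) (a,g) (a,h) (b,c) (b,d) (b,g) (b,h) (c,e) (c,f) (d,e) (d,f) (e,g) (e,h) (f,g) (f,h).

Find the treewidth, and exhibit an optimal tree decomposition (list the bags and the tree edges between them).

Treewidth 4.
One such decomposition:
Bags: B1 = {c, d, f, g, h}  B2 = {a, c, d, g, h}  B3 = {b, c, d, g, h}  B4 = {c, d, e, g, h}
Tree: B1–B2, B2–B3, B3–B4

Every bag has size at most 5, so the width is 5 − 1 = 4 and tw(G) ≤ 4. For the lower bound: the 5 vertex sets {c,f}, {a,h}, {b,d}, {g}, {e} are disjoint, each induces a connected subgraph, and every pair is joined by at least one edge of G. Contracting each set to a single vertex therefore yields K_{5} as a minor, and since treewidth is minor-monotone, tw(G) ≥ tw(K_{5}) = 4. Hence tw(G) = 4 exactly.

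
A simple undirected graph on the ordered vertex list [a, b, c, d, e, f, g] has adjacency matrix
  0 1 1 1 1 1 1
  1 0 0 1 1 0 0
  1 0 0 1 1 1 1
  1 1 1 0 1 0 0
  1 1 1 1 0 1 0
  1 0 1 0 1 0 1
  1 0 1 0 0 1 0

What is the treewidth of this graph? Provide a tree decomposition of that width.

The largest bag has 4 vertices, giving width 3; this decomposition certifies tw(G) ≤ 3. For the lower bound, the 4 vertices {a, c, f, g} are pairwise adjacent, and any tree decomposition puts a clique entirely inside one bag — forcing width ≥ 3. Therefore the treewidth is 3.

Treewidth 3.
Bags: B1 = {a, c, e, f}  B2 = {a, c, d, e}  B3 = {a, c, f, g}  B4 = {a, b, d, e}
Tree: B1–B2, B1–B3, B2–B4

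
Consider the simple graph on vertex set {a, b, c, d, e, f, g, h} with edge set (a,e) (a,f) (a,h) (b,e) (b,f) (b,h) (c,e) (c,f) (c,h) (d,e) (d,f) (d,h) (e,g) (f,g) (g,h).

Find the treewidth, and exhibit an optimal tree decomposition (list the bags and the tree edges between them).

The largest bag has 4 vertices, giving width 3; this decomposition certifies tw(G) ≤ 3. For the lower bound: the 4 vertex sets {g,h}, {a,e}, {f}, {b} are disjoint, each induces a connected subgraph, and every pair is joined by at least one edge of G. Contracting each set to a single vertex therefore yields K_{4} as a minor, and since treewidth is minor-monotone, tw(G) ≥ tw(K_{4}) = 3. Hence tw(G) = 3 exactly.

Treewidth 3.
One such decomposition:
Bags: B1 = {e, f, g, h}  B2 = {a, e, f, h}  B3 = {b, e, f, h}  B4 = {d, e, f, h}  B5 = {c, e, f, h}
Tree: B1–B2, B2–B3, B3–B4, B4–B5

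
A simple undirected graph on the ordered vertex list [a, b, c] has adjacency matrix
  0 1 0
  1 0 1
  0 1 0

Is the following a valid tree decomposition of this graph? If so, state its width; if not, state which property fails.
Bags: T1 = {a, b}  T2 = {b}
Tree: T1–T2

No — vertex c appears in no bag.

A tree decomposition must satisfy three properties: every vertex lies in some bag; for every edge, both endpoints lie together in some bag; and for every vertex, the bags containing it form a connected subtree. Here vertex c appears in no bag, so the decomposition is invalid.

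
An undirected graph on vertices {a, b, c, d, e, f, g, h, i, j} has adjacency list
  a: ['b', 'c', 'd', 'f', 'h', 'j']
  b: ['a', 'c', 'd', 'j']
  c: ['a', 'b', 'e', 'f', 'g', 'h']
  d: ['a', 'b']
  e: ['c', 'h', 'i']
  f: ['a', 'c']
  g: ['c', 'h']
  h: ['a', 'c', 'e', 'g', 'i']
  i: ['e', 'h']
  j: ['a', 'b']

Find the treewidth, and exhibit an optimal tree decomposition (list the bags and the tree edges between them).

Each bag holds 3 vertices, so the decomposition has width 2, which upper-bounds the treewidth. For the lower bound, the 3 vertices {a, b, d} are pairwise adjacent, and any tree decomposition puts a clique entirely inside one bag — forcing width ≥ 2. The upper and lower bounds meet at 2, so that is the treewidth.

Treewidth 2.
Bags: B1 = {a, c, h}  B2 = {a, b, c}  B3 = {c, e, h}  B4 = {a, b, j}  B5 = {c, g, h}  B6 = {a, b, d}  B7 = {e, h, i}  B8 = {a, c, f}
Tree: B1–B2, B1–B3, B2–B4, B3–B5, B2–B6, B3–B7, B1–B8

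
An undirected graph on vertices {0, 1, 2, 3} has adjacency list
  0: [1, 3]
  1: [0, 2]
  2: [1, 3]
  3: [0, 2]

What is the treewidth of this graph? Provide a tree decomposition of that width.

Treewidth 2.
Bags: B1 = {0, 1, 2}  B2 = {0, 2, 3}
Tree: B1–B2

Every bag has size at most 3, so the width is 3 − 1 = 2 and tw(G) ≤ 2. Since 0–1–2–3–0 is a cycle in G, G is not acyclic. Forests are exactly the graphs of treewidth ≤ 1, so tw(G) ≥ 2. The upper and lower bounds meet at 2, so that is the treewidth.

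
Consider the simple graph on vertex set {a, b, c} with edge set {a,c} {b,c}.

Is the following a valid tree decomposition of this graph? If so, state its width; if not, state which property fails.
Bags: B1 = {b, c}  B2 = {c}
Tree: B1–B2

A tree decomposition must satisfy three properties: every vertex lies in some bag; for every edge, both endpoints lie together in some bag; and for every vertex, the bags containing it form a connected subtree. Here vertex a appears in no bag, so the decomposition is invalid.

No — vertex a appears in no bag.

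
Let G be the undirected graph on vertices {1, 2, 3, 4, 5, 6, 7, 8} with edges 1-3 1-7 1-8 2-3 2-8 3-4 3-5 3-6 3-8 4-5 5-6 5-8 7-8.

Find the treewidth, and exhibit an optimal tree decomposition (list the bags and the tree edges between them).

The largest bag has 3 vertices, giving width 2; this decomposition certifies tw(G) ≤ 2. For the lower bound, the 3 vertices {1, 3, 8} are pairwise adjacent, and any tree decomposition puts a clique entirely inside one bag — forcing width ≥ 2. Hence tw(G) = 2 exactly.

Treewidth 2.
Bags: B1 = {3, 5, 6}  B2 = {3, 5, 8}  B3 = {2, 3, 8}  B4 = {1, 3, 8}  B5 = {3, 4, 5}  B6 = {1, 7, 8}
Tree: B1–B2, B2–B3, B2–B4, B2–B5, B4–B6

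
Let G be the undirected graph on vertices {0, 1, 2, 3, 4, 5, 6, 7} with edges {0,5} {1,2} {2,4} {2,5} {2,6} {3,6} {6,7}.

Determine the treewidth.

A width-1 tree decomposition is:
Bags: B1 = {2, 6}  B2 = {3, 6}  B3 = {6, 7}  B4 = {2, 4}  B5 = {2, 5}  B6 = {0, 5}  B7 = {1, 2}
Tree: B1–B2, B2–B3, B1–B4, B1–B5, B5–B6, B4–B7
Every bag has size at most 2, so the width is 2 − 1 = 1 and tw(G) ≤ 1. G has an edge, so its treewidth is at least 1. The upper and lower bounds meet at 1, so that is the treewidth.

1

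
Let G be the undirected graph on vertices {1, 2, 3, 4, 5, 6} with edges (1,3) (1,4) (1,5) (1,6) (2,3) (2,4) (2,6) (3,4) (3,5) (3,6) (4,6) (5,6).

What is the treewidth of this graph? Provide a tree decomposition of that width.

Every bag has size at most 4, so the width is 4 − 1 = 3 and tw(G) ≤ 3. For the lower bound, the 4 vertices {1, 3, 4, 6} are pairwise adjacent, and any tree decomposition puts a clique entirely inside one bag — forcing width ≥ 3. Hence tw(G) = 3 exactly.

Treewidth 3.
One such decomposition:
Bags: B1 = {1, 3, 4, 6}  B2 = {2, 3, 4, 6}  B3 = {1, 3, 5, 6}
Tree: B1–B2, B1–B3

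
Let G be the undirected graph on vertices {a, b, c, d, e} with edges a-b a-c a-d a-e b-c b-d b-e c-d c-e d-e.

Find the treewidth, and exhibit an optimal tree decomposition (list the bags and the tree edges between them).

Treewidth 4.
One such decomposition:
Bags: B1 = {a, b, c, d, e}
Tree: (single bag)

With just one bag of size 5, the width is 5 − 1 = 4, so tw(G) ≤ 4. On the other hand G contains the 5-clique {a, b, c, d, e}. A clique must lie in a single bag of any decomposition, so no decomposition can have width below 4. The upper and lower bounds meet at 4, so that is the treewidth.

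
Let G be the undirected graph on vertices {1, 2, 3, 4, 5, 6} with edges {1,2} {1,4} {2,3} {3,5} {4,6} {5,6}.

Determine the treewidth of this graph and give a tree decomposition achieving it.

Treewidth 2.
Bags: B1 = {3, 5, 6}  B2 = {3, 4, 6}  B3 = {1, 3, 4}  B4 = {1, 2, 3}
Tree: B1–B2, B2–B3, B3–B4

Each bag holds 3 vertices, so the decomposition has width 2, which upper-bounds the treewidth. For the lower bound, G contains the cycle 3–5–6–4–1–2–3, so G is not a forest; only forests have treewidth ≤ 1, hence tw(G) ≥ 2. Hence tw(G) = 2 exactly.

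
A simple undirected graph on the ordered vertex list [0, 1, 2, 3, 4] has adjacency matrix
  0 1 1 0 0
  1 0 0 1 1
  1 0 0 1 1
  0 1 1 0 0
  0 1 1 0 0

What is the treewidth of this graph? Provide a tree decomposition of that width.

Every bag has size at most 3, so the width is 3 − 1 = 2 and tw(G) ≤ 2. The edges 4–1–3–2–4 form a cycle, so G is not a tree and its treewidth is at least 2. The upper and lower bounds meet at 2, so that is the treewidth.

Treewidth 2.
Bags: B1 = {1, 2, 4}  B2 = {1, 2, 3}  B3 = {0, 1, 2}
Tree: B1–B2, B2–B3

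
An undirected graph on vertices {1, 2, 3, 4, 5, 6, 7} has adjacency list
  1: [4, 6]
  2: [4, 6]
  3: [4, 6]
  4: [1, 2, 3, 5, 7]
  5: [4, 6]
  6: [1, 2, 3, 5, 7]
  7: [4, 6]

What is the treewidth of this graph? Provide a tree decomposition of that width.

Each bag holds 3 vertices, so the decomposition has width 2, which upper-bounds the treewidth. The edges 6–1–4–7–6 form a cycle, so G is not a tree and its treewidth is at least 2. Combining the bounds, tw(G) = 2.

Treewidth 2.
Bags: B1 = {1, 4, 6}  B2 = {4, 6, 7}  B3 = {2, 4, 6}  B4 = {4, 5, 6}  B5 = {3, 4, 6}
Tree: B1–B2, B2–B3, B3–B4, B4–B5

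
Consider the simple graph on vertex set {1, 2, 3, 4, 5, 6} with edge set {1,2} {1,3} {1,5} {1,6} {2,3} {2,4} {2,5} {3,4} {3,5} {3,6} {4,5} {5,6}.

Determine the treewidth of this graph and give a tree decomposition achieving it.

The largest bag has 4 vertices, giving width 3; this decomposition certifies tw(G) ≤ 3. For the lower bound, the 4 vertices {1, 2, 3, 5} are pairwise adjacent, and any tree decomposition puts a clique entirely inside one bag — forcing width ≥ 3. Therefore the treewidth is 3.

Treewidth 3.
One such decomposition:
Bags: B1 = {1, 2, 3, 5}  B2 = {1, 3, 5, 6}  B3 = {2, 3, 4, 5}
Tree: B1–B2, B1–B3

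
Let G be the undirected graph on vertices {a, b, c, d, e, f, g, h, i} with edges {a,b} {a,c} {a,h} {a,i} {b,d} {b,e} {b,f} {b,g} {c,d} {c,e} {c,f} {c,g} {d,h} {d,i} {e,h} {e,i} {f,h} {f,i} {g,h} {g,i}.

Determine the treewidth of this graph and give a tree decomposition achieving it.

The largest bag has 5 vertices, giving width 4; this decomposition certifies tw(G) ≤ 4. For the lower bound: the 5 vertex sets {e,h}, {g,i}, {b,d}, {c}, {a} are disjoint, each induces a connected subgraph, and every pair is joined by at least one edge of G. Contracting each set to a single vertex therefore yields K_{5} as a minor, and since treewidth is minor-monotone, tw(G) ≥ tw(K_{5}) = 4. Hence tw(G) = 4 exactly.

Treewidth 4.
Bags: B1 = {b, c, e, h, i}  B2 = {b, c, g, h, i}  B3 = {b, c, d, h, i}  B4 = {a, b, c, h, i}  B5 = {b, c, f, h, i}
Tree: B1–B2, B2–B3, B3–B4, B4–B5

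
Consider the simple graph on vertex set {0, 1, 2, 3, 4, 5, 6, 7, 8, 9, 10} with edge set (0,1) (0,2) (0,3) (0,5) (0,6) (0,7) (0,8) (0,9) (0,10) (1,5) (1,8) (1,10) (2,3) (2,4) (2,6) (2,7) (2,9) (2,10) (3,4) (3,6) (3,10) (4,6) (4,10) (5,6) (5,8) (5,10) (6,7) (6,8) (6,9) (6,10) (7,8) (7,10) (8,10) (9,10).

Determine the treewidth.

4

A width-4 tree decomposition is:
Bags: B1 = {0, 6, 7, 8, 10}  B2 = {0, 2, 6, 7, 10}  B3 = {0, 2, 6, 9, 10}  B4 = {0, 5, 6, 8, 10}  B5 = {0, 2, 3, 6, 10}  B6 = {2, 3, 4, 6, 10}  B7 = {0, 1, 5, 8, 10}
Tree: B1–B2, B2–B3, B1–B4, B2–B5, B5–B6, B4–B7
Every bag has size at most 5, so the width is 5 − 1 = 4 and tw(G) ≤ 4. Conversely, {0, 1, 5, 8, 10} is a clique of size 5, and the vertices of any clique must share a bag in every tree decomposition; so some bag has ≥ 5 vertices and tw(G) ≥ 4. Therefore the treewidth is 4.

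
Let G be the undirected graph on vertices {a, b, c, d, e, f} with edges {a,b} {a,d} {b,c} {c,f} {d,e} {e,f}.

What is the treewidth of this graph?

A width-2 tree decomposition is:
Bags: B1 = {b, c, f}  B2 = {b, e, f}  B3 = {b, d, e}  B4 = {a, b, d}
Tree: B1–B2, B2–B3, B3–B4
The largest bag has 3 vertices, giving width 2; this decomposition certifies tw(G) ≤ 2. Since b–c–f–e–d–a–b is a cycle in G, G is not acyclic. Forests are exactly the graphs of treewidth ≤ 1, so tw(G) ≥ 2. Hence tw(G) = 2 exactly.

2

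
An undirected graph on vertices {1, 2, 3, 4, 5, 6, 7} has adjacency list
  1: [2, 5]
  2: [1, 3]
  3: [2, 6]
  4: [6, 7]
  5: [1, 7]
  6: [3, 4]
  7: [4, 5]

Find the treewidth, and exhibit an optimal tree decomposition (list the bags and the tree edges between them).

Treewidth 2.
Bags: B1 = {1, 5, 7}  B2 = {1, 2, 7}  B3 = {2, 3, 7}  B4 = {3, 6, 7}  B5 = {4, 6, 7}
Tree: B1–B2, B2–B3, B3–B4, B4–B5

Each bag holds 3 vertices, so the decomposition has width 2, which upper-bounds the treewidth. Since 7–5–1–2–3–6–4–7 is a cycle in G, G is not acyclic. Forests are exactly the graphs of treewidth ≤ 1, so tw(G) ≥ 2. Hence tw(G) = 2 exactly.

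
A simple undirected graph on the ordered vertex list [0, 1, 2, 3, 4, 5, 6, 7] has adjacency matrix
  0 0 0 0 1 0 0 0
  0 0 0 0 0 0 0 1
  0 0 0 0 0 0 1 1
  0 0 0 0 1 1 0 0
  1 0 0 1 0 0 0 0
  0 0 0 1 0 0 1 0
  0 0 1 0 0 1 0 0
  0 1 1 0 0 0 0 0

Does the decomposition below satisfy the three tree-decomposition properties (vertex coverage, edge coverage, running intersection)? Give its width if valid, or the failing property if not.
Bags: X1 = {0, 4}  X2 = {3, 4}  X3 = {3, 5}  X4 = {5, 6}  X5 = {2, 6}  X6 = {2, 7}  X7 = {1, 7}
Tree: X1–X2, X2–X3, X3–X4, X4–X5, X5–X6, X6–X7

Checking the three conditions: (i) the bags cover all of {0, 1, 2, 3, 4, 5, 6, 7}; (ii) for each edge, some bag contains both endpoints; (iii) the bags containing any fixed vertex form a subtree. All hold, so the decomposition is valid with width 2 − 1 = 1.

Yes; width 1.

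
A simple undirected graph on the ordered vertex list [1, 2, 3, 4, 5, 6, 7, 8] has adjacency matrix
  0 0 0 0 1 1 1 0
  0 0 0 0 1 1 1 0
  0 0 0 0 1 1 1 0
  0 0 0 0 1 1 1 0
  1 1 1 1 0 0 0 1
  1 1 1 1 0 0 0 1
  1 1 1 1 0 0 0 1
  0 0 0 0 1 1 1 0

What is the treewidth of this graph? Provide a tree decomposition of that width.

Each bag holds 4 vertices, so the decomposition has width 3, which upper-bounds the treewidth. For the lower bound: the 4 vertex sets {4,6}, {5,8}, {7}, {2} are disjoint, each induces a connected subgraph, and every pair is joined by at least one edge of G. Contracting each set to a single vertex therefore yields K_{4} as a minor, and since treewidth is minor-monotone, tw(G) ≥ tw(K_{4}) = 3. The upper and lower bounds meet at 3, so that is the treewidth.

Treewidth 3.
One optimal decomposition is:
Bags: B1 = {4, 5, 6, 7}  B2 = {5, 6, 7, 8}  B3 = {2, 5, 6, 7}  B4 = {3, 5, 6, 7}  B5 = {1, 5, 6, 7}
Tree: B1–B2, B2–B3, B3–B4, B4–B5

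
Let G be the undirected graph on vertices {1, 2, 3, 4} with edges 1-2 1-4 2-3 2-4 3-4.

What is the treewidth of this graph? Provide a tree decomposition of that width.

Each bag holds 3 vertices, so the decomposition has width 2, which upper-bounds the treewidth. On the other hand G contains the 3-clique {1, 2, 4}. A clique must lie in a single bag of any decomposition, so no decomposition can have width below 2. The upper and lower bounds meet at 2, so that is the treewidth.

Treewidth 2.
Bags: B1 = {2, 3, 4}  B2 = {1, 2, 4}
Tree: B1–B2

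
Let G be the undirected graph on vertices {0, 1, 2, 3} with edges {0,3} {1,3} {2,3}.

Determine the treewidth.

A width-1 tree decomposition is:
Bags: B1 = {1, 3}  B2 = {0, 3}  B3 = {2, 3}
Tree: B1–B2, B2–B3
Each bag holds 2 vertices, so the decomposition has width 1, which upper-bounds the treewidth. Any graph with an edge has treewidth ≥ 1, and G has the edge 1–3. Combining the bounds, tw(G) = 1.

1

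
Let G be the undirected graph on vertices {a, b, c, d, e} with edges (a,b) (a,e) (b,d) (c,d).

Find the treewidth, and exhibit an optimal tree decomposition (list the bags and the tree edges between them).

Treewidth 1.
One such decomposition:
Bags: B1 = {c, d}  B2 = {b, d}  B3 = {a, b}  B4 = {a, e}
Tree: B1–B2, B2–B3, B3–B4

Every bag has size at most 2, so the width is 2 − 1 = 1 and tw(G) ≤ 1. Any graph with an edge has treewidth ≥ 1, and G has the edge c–d. The upper and lower bounds meet at 1, so that is the treewidth.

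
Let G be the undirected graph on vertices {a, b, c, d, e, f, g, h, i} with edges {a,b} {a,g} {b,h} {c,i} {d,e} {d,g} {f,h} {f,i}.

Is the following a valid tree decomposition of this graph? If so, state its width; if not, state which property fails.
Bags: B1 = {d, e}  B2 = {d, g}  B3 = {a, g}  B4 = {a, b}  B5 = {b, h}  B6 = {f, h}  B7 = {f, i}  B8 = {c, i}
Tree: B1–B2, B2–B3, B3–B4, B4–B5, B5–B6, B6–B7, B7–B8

Yes; width 1.

Vertex coverage: the bags together contain {a, b, c, d, e, f, g, h, i}, the full vertex set. Edge coverage: each edge of G has both endpoints in at least one bag. Running intersection: for every vertex, the bags containing it form a connected subtree. All three properties hold, so this is a valid tree decomposition of width max|bag| − 1 = 1, and hence tw(G) ≤ 1.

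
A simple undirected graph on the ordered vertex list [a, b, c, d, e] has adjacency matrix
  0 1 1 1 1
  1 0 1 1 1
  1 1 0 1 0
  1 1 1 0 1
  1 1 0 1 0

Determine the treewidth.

3

A width-3 tree decomposition is:
Bags: B1 = {a, b, c, d}  B2 = {a, b, d, e}
Tree: B1–B2
The largest bag has 4 vertices, giving width 3; this decomposition certifies tw(G) ≤ 3. On the other hand G contains the 4-clique {a, b, d, e}. A clique must lie in a single bag of any decomposition, so no decomposition can have width below 3. The upper and lower bounds meet at 3, so that is the treewidth.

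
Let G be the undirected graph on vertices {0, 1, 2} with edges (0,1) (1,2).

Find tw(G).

1

A width-1 tree decomposition is:
Bags: B1 = {0, 1}  B2 = {1, 2}
Tree: B1–B2
Each bag holds 2 vertices, so the decomposition has width 1, which upper-bounds the treewidth. Since G has at least one edge (e.g. 0–1), it is not an edgeless graph, so tw(G) ≥ 1. Therefore the treewidth is 1.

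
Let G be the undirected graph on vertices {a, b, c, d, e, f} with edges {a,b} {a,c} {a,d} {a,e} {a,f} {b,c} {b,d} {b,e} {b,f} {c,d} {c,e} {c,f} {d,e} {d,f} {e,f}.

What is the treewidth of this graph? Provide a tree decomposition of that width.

A single bag containing all 6 vertices is trivially a valid decomposition of width 5. On the other hand G contains the 6-clique {a, b, c, d, e, f}. A clique must lie in a single bag of any decomposition, so no decomposition can have width below 5. Hence tw(G) = 5 exactly.

Treewidth 5.
Bags: B1 = {a, b, c, d, e, f}
Tree: (single bag)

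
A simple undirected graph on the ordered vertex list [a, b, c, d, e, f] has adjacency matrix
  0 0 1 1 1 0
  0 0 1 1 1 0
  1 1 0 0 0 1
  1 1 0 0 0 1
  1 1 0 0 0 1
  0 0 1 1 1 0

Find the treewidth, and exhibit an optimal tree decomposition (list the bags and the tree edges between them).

Treewidth 3.
One optimal decomposition is:
Bags: B1 = {c, d, e, f}  B2 = {a, c, d, e}  B3 = {b, c, d, e}
Tree: B1–B2, B2–B3

Every bag has size at most 4, so the width is 4 − 1 = 3 and tw(G) ≤ 3. For the lower bound: the 4 vertex sets {d,f}, {a,c}, {e}, {b} are disjoint, each induces a connected subgraph, and every pair is joined by at least one edge of G. Contracting each set to a single vertex therefore yields K_{4} as a minor, and since treewidth is minor-monotone, tw(G) ≥ tw(K_{4}) = 3. Combining the bounds, tw(G) = 3.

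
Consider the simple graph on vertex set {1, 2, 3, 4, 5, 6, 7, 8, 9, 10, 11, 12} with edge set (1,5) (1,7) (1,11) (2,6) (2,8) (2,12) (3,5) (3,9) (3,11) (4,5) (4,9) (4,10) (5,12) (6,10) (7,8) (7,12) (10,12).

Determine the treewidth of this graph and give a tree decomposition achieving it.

The largest bag has 4 vertices, giving width 3; this decomposition certifies tw(G) ≤ 3. For the lower bound: the 4 vertex sets {2,6,8}, {7}, {12}, {1,4,5,10} are disjoint, each induces a connected subgraph, and every pair is joined by at least one edge of G. Contracting each set to a single vertex therefore yields K_{4} as a minor, and since treewidth is minor-monotone, tw(G) ≥ tw(K_{4}) = 3. Hence tw(G) = 3 exactly.

Treewidth 3.
One such decomposition:
Bags: B1 = {2, 6, 7, 8}  B2 = {2, 6, 7, 12}  B3 = {6, 7, 10, 12}  B4 = {1, 7, 10, 12}  B5 = {1, 5, 10, 12}  B6 = {1, 4, 5, 10}  B7 = {1, 4, 5, 11}  B8 = {3, 4, 5, 11}  B9 = {3, 4, 9, 11}
Tree: B1–B2, B2–B3, B3–B4, B4–B5, B5–B6, B6–B7, B7–B8, B8–B9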